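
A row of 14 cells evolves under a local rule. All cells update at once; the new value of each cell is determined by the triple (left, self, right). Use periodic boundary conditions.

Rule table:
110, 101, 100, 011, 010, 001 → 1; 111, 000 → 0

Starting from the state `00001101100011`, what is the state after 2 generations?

11110000011100

10011111110111
11110000011100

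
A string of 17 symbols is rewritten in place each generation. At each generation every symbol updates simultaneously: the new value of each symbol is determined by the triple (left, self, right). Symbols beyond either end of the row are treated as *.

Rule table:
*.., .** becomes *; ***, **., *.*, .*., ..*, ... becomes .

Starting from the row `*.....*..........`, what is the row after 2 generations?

generation 1: .*.....*.........
generation 2: ..*.....*........

..*.....*........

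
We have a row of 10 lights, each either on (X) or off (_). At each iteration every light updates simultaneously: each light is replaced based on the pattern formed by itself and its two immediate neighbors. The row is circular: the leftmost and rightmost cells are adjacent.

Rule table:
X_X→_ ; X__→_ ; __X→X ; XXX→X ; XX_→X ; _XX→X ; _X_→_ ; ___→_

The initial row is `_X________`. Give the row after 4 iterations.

X_________
_________X
________X_
_______X__

_______X__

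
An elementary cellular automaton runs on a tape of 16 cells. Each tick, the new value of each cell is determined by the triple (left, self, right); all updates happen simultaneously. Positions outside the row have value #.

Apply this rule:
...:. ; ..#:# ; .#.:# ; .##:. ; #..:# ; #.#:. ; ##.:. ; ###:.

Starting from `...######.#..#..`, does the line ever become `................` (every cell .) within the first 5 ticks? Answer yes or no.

no

#.#.......######
..##.....#......
##..#...###....#
..####.#...#..#.
##.....##.#####.
tick 5 is ##.....##.#####., still not uniform .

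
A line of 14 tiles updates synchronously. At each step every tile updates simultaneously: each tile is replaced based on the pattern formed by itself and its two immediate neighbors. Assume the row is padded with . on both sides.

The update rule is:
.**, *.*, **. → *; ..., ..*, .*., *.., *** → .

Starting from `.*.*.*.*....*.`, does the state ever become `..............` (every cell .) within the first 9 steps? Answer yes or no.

..*.*.*.......
...*.*........
....*.........
..............
all cells are . at step 4

yes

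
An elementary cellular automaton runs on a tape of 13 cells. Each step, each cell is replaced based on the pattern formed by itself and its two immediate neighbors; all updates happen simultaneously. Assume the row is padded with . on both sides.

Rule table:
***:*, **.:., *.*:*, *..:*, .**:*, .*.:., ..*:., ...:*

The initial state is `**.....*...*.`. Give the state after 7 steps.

*.****..**..*
.****.*.*.*..
.***.*.*.*.**
.**.*.*.*.**.
.*.*.*.*.**.*
..*.*.*.**.*.
*..*.*.**.*.*

*..*.*.**.*.*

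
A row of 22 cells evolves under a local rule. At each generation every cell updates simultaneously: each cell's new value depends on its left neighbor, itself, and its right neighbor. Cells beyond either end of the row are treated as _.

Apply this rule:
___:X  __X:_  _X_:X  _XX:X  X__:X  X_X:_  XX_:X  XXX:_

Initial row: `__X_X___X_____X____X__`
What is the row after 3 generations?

X_X_X_X_XXX_X_XX_X_X_X

generation 1: X_X_XXX_XXXXX_XXXX_XXX
generation 2: X_X_X_X_X___X_X__X_X_X
generation 3: X_X_X_X_XXX_X_XX_X_X_X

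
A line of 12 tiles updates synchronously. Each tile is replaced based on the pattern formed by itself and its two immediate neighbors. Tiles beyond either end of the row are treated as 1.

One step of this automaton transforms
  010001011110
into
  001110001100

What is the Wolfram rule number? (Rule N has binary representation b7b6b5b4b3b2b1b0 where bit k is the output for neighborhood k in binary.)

position 8: 111 → 1  (bit 7 = 1)
position 10: 110 → 0  (bit 6 = 0)
position 0: 101 → 0  (bit 5 = 0)
position 2: 100 → 1  (bit 4 = 1)
position 7: 011 → 0  (bit 3 = 0)
position 1: 010 → 0  (bit 2 = 0)
position 4: 001 → 1  (bit 1 = 1)
position 3: 000 → 1  (bit 0 = 1)
bits b7..b0 = 10010011 = 147

147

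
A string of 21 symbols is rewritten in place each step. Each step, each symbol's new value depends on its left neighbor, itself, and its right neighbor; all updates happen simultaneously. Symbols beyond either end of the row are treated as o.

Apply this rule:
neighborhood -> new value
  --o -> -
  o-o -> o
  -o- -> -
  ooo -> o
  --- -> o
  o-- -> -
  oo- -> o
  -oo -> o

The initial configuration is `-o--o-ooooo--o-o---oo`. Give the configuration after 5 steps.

oooooooooooo--ooooooo

step 1: o----oooooo---o--o-oo
step 2: o-oo-oooooo-o-----ooo
step 3: oooooooooooo--ooo-ooo
step 4: oooooooooooo--ooooooo
step 5: oooooooooooo--ooooooo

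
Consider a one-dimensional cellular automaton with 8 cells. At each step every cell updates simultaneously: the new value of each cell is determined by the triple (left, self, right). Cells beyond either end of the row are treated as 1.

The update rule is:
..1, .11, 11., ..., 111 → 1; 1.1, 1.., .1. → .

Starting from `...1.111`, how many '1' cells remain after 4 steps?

6

step 1: .11..111
step 2: .11.1111
step 3: .11.1111  (fixed point — unchanged through step 4)
count of 1: 6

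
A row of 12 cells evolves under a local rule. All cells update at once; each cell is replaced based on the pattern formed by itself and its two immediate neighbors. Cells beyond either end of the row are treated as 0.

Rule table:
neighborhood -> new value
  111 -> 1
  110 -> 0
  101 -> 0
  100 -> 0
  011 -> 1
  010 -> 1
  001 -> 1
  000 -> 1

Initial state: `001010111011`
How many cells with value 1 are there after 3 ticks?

6

tick 1: 111010110010
tick 2: 110010100110
tick 3: 100110101100
count of 1: 6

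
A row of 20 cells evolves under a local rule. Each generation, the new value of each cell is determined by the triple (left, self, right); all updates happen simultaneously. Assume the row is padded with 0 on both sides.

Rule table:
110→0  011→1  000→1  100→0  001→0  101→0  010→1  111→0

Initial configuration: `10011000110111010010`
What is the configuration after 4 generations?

10010010100101010010

10010010100100010010
10010010100101010010
10010010100101010010  (fixed point — unchanged through generation 4)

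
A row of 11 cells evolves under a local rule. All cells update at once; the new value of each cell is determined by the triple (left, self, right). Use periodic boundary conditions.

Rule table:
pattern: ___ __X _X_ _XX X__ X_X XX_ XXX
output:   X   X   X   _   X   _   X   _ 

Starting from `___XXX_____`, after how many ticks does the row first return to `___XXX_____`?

XXX__XXXXXX
__XXX______
XX__XXXXXXX
_XXX_______
X__XXXXXXXX
XXX________
__XXXXXXXXX
XX________X
_XXXXXXXXX_
X________XX
XXXXXXXXX__
________XXX
XXXXXXXX__X
_______XXX_
XXXXXXX__XX
______XXX__
XXXXXX__XXX
_____XXX___
XXXXX__XXXX
____XXX____
XXXX__XXXXX
___XXX_____

22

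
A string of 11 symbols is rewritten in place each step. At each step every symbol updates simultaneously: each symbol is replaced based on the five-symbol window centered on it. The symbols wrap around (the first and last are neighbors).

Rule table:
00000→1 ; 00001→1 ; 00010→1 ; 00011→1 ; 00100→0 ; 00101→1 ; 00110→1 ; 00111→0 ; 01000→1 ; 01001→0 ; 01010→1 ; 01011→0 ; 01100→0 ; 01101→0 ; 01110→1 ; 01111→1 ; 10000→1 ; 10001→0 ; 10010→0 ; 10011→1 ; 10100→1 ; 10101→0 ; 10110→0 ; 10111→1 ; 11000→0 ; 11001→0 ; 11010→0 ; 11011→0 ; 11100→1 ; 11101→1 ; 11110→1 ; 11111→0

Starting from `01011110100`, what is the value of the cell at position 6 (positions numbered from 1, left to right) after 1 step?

1

11011110110
position 6 holds 1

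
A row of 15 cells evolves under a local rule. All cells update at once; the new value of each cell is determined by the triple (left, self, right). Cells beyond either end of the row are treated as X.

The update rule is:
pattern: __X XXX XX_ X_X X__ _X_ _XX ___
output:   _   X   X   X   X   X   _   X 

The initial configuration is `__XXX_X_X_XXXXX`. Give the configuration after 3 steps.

XXX__XXXXXXX_XX

X__XXXXXXX_XXXX
XX__XXXXXXX_XXX
XXX__XXXXXXX_XX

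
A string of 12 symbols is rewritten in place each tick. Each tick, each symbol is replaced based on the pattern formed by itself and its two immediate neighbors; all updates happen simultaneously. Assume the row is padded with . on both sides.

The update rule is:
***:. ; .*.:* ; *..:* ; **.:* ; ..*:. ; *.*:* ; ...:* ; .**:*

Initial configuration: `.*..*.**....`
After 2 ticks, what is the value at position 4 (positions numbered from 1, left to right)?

tick 1: .**.********
tick 2: .****......*
position 4 holds *

*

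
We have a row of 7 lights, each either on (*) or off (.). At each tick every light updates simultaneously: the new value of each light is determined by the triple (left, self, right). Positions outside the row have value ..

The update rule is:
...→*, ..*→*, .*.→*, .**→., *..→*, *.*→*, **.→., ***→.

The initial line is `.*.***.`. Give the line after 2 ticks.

***...*
...****

...****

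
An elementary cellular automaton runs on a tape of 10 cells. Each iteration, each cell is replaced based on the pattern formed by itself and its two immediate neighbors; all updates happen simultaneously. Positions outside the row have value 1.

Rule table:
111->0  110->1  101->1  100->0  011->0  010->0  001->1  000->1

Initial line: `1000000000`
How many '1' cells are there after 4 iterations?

2

iteration 1: 1011111111
iteration 2: 1100000000
iteration 3: 0101111111
iteration 4: 1010000000
count of 1: 2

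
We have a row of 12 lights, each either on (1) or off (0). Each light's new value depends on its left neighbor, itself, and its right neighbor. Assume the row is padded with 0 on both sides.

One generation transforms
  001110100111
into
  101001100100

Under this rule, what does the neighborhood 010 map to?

At position 6 the neighborhood is 010; the next row has 1 there.

1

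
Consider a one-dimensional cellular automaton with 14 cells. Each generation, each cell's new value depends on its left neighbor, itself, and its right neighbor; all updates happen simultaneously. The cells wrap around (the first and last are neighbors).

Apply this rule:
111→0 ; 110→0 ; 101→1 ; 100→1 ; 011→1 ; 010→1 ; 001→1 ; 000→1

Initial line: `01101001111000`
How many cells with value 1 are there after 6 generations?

6

generation 1: 11011111000111
generation 2: 00110000111100
generation 3: 11101111100011
generation 4: 00011000011110
generation 5: 11110111110001
generation 6: 00001100001111
count of 1: 6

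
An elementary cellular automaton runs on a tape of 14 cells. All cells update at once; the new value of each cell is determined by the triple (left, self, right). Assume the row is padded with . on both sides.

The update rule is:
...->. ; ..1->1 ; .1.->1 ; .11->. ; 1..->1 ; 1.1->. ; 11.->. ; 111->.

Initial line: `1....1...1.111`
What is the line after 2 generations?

11..111.11....
..11......1...

..11......1...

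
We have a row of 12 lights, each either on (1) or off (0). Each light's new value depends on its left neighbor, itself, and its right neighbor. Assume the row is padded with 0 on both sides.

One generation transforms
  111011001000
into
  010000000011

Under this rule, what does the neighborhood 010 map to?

0

At position 8 the neighborhood is 010; the next row has 0 there.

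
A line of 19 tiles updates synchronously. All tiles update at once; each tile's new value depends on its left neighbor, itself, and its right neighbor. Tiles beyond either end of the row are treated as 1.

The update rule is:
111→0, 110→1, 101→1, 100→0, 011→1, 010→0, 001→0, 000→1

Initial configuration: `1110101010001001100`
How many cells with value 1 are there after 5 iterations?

0011010100100001100
0011101000001101100
0010110011101111100
0001110010111000100
0101010001101010000
count of 1: 7

7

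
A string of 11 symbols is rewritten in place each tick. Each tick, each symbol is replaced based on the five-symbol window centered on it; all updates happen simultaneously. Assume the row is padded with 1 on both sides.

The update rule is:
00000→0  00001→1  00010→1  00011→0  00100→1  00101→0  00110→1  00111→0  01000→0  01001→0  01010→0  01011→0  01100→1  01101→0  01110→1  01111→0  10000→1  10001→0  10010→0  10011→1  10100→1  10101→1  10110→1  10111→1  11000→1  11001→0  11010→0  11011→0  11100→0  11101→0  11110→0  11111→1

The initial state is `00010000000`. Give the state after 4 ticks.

10110100010
00100100100
00100100101
00100100001

00100100001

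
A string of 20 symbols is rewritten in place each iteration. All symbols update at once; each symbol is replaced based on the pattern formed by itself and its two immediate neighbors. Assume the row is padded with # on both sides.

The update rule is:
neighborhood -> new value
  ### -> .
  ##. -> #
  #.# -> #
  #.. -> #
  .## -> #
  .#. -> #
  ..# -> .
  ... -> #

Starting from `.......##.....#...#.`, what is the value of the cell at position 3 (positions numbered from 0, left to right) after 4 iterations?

######.######.###.##
.....###....###.###.
####.#.####.#.###.##
...#####..#####.###.
position 3 holds #

#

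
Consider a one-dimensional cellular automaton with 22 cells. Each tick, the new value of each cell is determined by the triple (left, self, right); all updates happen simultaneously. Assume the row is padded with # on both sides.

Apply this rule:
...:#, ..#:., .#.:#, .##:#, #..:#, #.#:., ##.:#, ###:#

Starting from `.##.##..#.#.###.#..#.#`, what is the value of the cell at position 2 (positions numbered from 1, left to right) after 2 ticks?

.##.###.#.#.###.##.#.#
.##.###.#.#.###.##.#.#
position 2 holds #

#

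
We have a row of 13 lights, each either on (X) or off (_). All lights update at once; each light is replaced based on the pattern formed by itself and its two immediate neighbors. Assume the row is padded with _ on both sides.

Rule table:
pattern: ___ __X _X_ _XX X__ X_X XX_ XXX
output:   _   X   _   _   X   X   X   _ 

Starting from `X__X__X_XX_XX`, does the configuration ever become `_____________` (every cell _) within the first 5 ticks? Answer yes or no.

no

_XX_XX_X_XX_X
X_XX_XX_X_XX_
_X_XX_XX_X_XX
X_X_XX_XX_X_X
_X_X_XX_XX_X_
tick 5 is _X_X_XX_XX_X_, still not uniform _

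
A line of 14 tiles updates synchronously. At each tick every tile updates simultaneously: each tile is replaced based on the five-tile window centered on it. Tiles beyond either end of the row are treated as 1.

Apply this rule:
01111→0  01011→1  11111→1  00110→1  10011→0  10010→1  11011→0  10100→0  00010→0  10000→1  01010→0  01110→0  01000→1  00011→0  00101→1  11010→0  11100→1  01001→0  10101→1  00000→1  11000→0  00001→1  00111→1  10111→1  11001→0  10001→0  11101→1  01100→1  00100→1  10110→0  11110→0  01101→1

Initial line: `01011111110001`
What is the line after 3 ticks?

01110111010001
01010101001001
01010100011001

01010100011001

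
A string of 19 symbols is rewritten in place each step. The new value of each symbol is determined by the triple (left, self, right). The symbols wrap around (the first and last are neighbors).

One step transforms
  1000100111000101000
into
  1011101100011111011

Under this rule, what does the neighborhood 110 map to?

0

At position 9 the neighborhood is 110; the next row has 0 there.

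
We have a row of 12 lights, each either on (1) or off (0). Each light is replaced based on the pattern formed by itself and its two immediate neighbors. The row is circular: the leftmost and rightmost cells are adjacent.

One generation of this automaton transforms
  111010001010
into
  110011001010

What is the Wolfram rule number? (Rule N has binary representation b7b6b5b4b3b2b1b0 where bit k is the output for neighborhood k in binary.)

position 1: 111 → 1  (bit 7 = 1)
position 2: 110 → 0  (bit 6 = 0)
position 3: 101 → 0  (bit 5 = 0)
position 5: 100 → 1  (bit 4 = 1)
position 0: 011 → 1  (bit 3 = 1)
position 4: 010 → 1  (bit 2 = 1)
position 7: 001 → 0  (bit 1 = 0)
position 6: 000 → 0  (bit 0 = 0)
bits b7..b0 = 10011100 = 156

156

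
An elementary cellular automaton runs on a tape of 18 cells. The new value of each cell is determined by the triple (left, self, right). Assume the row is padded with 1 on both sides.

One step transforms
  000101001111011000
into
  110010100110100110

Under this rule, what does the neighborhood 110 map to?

At position 11 the neighborhood is 110; the next row has 0 there.

0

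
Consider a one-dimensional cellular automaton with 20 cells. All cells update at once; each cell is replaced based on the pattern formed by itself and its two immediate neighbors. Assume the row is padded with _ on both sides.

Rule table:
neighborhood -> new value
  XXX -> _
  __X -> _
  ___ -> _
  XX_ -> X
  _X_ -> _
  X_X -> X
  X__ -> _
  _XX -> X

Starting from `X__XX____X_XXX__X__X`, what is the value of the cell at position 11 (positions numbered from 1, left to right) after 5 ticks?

_

___XX_____XX_X______
___XX_____XXX_______
___XX_____X_X_______
___XX______X________
___XX_______________
position 11 holds _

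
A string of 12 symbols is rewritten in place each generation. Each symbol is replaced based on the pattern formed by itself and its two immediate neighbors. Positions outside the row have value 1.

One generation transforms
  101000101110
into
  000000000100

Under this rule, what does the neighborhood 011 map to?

At position 8 the neighborhood is 011; the next row has 0 there.

0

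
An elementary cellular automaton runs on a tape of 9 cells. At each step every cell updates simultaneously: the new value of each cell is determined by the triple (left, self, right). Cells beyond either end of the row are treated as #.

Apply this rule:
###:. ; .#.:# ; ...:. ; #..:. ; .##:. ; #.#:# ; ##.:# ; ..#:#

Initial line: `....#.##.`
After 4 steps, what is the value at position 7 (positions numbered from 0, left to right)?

#

step 1: ...###.##
step 2: ..#..##..
step 3: .##.#.#.#
step 4: #.######.
position 7 holds #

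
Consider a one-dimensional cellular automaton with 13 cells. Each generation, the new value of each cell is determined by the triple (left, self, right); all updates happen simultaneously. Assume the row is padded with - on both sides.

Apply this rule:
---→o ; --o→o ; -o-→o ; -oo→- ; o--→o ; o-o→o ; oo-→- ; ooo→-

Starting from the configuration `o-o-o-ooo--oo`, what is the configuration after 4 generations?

oooooo---oo--
------ooo--oo
oooooo---oo--  (repeats generation 1; period 2)
generation 4: ------ooo--oo

------ooo--oo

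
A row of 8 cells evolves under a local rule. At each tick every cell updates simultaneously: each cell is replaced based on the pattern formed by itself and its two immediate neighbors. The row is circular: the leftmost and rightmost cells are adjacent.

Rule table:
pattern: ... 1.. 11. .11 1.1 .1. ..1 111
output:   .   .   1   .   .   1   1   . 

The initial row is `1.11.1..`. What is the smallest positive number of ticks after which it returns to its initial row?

1..1.1.1
1.11.1..

2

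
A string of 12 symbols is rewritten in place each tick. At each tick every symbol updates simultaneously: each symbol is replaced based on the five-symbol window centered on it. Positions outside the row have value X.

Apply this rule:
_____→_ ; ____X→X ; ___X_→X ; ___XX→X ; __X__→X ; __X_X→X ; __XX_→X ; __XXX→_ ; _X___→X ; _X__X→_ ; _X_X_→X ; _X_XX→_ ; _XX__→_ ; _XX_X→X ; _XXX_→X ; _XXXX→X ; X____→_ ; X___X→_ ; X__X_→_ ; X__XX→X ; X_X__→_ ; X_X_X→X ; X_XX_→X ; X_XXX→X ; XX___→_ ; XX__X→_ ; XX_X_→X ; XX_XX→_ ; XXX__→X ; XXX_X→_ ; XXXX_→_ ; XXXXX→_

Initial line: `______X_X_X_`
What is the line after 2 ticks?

____XXXXXXX_
__XX_X______

__XX_X______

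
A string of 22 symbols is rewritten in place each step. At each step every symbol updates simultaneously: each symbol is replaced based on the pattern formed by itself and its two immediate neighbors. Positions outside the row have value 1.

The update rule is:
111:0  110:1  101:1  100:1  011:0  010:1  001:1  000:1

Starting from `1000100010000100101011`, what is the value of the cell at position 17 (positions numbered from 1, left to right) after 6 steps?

1111111111111111111100
0000000000000000000111
1111111111111111111000
0000000000000000001111
1111111111111111110000
0000000000000000011111
position 17 holds 0

0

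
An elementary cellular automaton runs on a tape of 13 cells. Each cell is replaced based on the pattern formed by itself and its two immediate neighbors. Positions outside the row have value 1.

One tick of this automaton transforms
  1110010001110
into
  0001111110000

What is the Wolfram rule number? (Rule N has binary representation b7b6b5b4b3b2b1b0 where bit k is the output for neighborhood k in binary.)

23

position 0: 111 → 0  (bit 7 = 0)
position 2: 110 → 0  (bit 6 = 0)
position 12: 101 → 0  (bit 5 = 0)
position 3: 100 → 1  (bit 4 = 1)
position 9: 011 → 0  (bit 3 = 0)
position 5: 010 → 1  (bit 2 = 1)
position 4: 001 → 1  (bit 1 = 1)
position 7: 000 → 1  (bit 0 = 1)
bits b7..b0 = 00010111 = 23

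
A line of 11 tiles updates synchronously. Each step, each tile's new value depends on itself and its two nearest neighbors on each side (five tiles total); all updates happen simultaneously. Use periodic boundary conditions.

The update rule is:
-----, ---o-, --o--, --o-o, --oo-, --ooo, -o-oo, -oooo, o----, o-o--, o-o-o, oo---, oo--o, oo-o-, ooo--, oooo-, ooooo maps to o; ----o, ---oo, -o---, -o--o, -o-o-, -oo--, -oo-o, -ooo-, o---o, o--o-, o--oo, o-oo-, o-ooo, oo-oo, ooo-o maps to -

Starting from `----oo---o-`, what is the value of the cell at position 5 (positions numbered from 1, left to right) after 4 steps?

-

step 1: oo--o-o-oo-
step 2: --o-o-oo---
step 3: -oo-oo--ooo
step 4: ------o-o--
position 5 holds -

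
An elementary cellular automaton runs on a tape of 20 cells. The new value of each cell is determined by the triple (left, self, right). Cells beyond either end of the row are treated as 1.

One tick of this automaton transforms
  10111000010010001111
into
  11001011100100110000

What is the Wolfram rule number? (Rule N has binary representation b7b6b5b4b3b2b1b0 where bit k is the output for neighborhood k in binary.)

position 3: 111 → 0  (bit 7 = 0)
position 0: 110 → 1  (bit 6 = 1)
position 1: 101 → 1  (bit 5 = 1)
position 5: 100 → 0  (bit 4 = 0)
position 2: 011 → 0  (bit 3 = 0)
position 9: 010 → 0  (bit 2 = 0)
position 8: 001 → 1  (bit 1 = 1)
position 6: 000 → 1  (bit 0 = 1)
bits b7..b0 = 01100011 = 99

99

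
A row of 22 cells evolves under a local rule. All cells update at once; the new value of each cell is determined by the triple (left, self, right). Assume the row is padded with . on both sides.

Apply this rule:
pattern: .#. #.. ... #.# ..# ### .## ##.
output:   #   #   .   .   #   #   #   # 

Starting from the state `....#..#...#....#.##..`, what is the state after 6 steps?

#########.#######.####

...######.###..##.###.
..#######.#######.####
.########.#######.####
#########.#######.####
#########.#######.####  (fixed point — unchanged through step 6)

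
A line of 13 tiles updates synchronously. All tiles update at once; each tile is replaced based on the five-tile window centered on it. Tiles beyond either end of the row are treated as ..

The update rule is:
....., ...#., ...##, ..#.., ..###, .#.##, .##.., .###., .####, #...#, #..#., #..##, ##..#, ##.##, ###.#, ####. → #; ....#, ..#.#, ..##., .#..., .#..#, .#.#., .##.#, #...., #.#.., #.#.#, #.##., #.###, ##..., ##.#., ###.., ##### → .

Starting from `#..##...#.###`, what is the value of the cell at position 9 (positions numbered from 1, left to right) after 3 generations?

#

generation 1: #.#.#.##.#.#.
generation 2: .....#.......
generation 3: ###.##..#####
position 9 holds #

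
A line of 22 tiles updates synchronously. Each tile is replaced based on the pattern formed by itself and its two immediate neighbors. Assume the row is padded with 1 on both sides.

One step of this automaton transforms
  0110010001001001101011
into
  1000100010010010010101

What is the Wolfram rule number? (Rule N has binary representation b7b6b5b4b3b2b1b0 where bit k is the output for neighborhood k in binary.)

162

position 21: 111 → 1  (bit 7 = 1)
position 2: 110 → 0  (bit 6 = 0)
position 0: 101 → 1  (bit 5 = 1)
position 3: 100 → 0  (bit 4 = 0)
position 1: 011 → 0  (bit 3 = 0)
position 5: 010 → 0  (bit 2 = 0)
position 4: 001 → 1  (bit 1 = 1)
position 7: 000 → 0  (bit 0 = 0)
bits b7..b0 = 10100010 = 162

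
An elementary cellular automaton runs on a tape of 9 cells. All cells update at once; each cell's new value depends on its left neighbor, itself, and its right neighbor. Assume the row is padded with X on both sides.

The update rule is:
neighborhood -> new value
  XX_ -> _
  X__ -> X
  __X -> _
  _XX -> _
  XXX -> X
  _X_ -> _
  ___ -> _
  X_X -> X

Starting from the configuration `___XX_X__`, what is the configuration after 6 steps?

_X_X_X___

step 1: X____X_X_
step 2: _X____X_X
step 3: X_X____X_
step 4: _X_X____X
step 5: X_X_X____
step 6: _X_X_X___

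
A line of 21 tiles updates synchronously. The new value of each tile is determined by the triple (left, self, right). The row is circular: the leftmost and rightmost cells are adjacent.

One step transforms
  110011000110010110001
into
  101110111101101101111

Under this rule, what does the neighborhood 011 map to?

1

At position 4 the neighborhood is 011; the next row has 1 there.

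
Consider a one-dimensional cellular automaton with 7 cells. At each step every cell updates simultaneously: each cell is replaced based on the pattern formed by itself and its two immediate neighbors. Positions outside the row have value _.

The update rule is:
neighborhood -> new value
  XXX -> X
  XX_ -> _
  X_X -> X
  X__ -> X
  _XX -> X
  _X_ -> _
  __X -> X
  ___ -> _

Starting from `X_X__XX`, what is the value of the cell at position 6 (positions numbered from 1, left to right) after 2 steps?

_

step 1: _X_XXX_
step 2: X_XXX_X
position 6 holds _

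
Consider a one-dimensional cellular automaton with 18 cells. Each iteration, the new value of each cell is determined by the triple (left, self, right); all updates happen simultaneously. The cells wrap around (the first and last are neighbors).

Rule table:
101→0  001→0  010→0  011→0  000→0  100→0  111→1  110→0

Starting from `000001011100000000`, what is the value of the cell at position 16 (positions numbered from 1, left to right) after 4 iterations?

000000001000000000
000000000000000000
000000000000000000  (fixed point — unchanged through iteration 4)
position 16 holds 0

0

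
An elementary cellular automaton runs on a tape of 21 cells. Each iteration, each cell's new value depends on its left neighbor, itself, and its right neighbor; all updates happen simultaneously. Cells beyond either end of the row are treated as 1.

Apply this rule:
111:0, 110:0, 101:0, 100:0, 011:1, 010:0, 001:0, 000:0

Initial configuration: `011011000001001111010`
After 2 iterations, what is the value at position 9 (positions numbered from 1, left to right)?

iteration 1: 010010000000001000000
iteration 2: 000000000000000000000
position 9 holds 0

0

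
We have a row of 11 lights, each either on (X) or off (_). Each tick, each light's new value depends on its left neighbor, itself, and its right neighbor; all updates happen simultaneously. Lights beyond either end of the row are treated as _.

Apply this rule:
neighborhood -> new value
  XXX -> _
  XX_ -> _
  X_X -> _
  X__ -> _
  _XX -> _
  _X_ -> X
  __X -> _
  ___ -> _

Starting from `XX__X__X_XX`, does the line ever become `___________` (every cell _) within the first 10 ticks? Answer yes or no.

____X__X___
____X__X___  (fixed point — unchanged through tick 10)
tick 10 is ____X__X___, still not uniform _

no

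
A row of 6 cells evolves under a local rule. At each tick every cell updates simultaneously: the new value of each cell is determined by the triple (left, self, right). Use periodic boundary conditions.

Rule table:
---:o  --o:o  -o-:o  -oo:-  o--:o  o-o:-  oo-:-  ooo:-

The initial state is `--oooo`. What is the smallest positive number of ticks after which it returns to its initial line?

2

oo----
--oooo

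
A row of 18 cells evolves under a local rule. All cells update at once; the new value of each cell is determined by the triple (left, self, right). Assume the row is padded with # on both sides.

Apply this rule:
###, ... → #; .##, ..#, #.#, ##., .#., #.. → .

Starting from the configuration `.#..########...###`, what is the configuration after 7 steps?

.##........######.

step 1: .....######..#..##
step 2: .###..####.......#
step 3: ..#....##..#####..
step 4: ....##......###...
step 5: .##....####..#..#.
step 6: ....##..##........
step 7: .##........######.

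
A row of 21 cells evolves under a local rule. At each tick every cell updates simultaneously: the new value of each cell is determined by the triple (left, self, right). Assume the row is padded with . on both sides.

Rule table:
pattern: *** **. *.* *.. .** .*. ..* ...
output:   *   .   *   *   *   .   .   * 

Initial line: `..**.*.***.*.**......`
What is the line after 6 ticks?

*.*.*.***.*.**.******
.*.*.***.*.**.******.
..*.***.*.**.******.*
*..***.*.**.******.*.
.*.**.*.**.******.*.*
..**.*.**.******.*.*.

..**.*.**.******.*.*.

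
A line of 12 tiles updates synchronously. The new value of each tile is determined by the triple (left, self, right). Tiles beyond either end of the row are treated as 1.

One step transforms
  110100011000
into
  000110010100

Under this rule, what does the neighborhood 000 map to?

0

At position 5 the neighborhood is 000; the next row has 0 there.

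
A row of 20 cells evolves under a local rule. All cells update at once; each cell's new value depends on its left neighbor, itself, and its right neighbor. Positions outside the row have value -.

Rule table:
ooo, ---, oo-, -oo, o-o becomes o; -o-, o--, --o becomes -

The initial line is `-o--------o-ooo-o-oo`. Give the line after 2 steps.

oo-oooooo--ooooooooo

---oooooo--ooooo-ooo
oo-oooooo--ooooooooo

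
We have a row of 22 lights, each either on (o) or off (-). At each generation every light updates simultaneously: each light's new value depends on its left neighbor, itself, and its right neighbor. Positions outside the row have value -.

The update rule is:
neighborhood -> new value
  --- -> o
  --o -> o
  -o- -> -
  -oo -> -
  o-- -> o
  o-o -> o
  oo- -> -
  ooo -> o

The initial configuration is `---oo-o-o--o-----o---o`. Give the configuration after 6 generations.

ooo--o-o-oo-ooooo-ooo-
-o-oo-o-o--o-ooo-o-o-o
o-o--o-o-oo-o-o-o-o-o-
-o-oo-o-o--o-o-o-o-o-o
o-o--o-o-oo-o-o-o-o-o-  (repeats generation 3; period 2)
generation 6: -o-oo-o-o--o-o-o-o-o-o

-o-oo-o-o--o-o-o-o-o-o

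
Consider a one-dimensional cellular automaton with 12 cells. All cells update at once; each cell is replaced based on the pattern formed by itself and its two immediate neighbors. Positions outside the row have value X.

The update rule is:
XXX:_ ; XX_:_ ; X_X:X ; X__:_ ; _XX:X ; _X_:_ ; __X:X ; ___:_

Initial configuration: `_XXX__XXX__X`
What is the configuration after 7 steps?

____XX_XX_XX

step 1: XX___XX___XX
step 2: ____XX___XX_
step 3: ___XX___XX_X
step 4: __XX___XX_XX
step 5: _XX___XX_XX_
step 6: XX___XX_XX_X
step 7: ____XX_XX_XX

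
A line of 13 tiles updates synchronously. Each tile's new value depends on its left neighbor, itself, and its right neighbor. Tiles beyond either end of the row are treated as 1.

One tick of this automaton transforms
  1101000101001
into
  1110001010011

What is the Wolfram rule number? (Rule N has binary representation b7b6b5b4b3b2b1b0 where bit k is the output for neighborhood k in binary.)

position 0: 111 → 1  (bit 7 = 1)
position 1: 110 → 1  (bit 6 = 1)
position 2: 101 → 1  (bit 5 = 1)
position 4: 100 → 0  (bit 4 = 0)
position 12: 011 → 1  (bit 3 = 1)
position 3: 010 → 0  (bit 2 = 0)
position 6: 001 → 1  (bit 1 = 1)
position 5: 000 → 0  (bit 0 = 0)
bits b7..b0 = 11101010 = 234

234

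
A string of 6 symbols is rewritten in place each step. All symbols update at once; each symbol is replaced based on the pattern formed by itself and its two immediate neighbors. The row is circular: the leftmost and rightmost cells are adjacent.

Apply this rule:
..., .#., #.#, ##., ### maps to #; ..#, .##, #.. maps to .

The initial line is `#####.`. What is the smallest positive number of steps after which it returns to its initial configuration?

6

step 1: .#####
step 2: #.####
step 3: ##.###
step 4: ###.##
step 5: ####.#
step 6: #####.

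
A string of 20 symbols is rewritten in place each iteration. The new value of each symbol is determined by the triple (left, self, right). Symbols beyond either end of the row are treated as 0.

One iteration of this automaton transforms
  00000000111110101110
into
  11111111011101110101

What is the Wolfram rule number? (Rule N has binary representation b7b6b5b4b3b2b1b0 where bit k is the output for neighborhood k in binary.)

183

position 9: 111 → 1  (bit 7 = 1)
position 12: 110 → 0  (bit 6 = 0)
position 13: 101 → 1  (bit 5 = 1)
position 19: 100 → 1  (bit 4 = 1)
position 8: 011 → 0  (bit 3 = 0)
position 14: 010 → 1  (bit 2 = 1)
position 7: 001 → 1  (bit 1 = 1)
position 0: 000 → 1  (bit 0 = 1)
bits b7..b0 = 10110111 = 183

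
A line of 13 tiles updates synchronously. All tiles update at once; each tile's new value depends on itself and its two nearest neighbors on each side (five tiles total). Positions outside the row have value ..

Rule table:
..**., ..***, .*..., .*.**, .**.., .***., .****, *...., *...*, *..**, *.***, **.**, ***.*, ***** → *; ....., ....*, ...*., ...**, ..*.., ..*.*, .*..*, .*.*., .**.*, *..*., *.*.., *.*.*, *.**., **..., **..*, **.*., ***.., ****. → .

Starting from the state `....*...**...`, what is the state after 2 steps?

.....*.*....*

.....**.**.*.
.....*.*....*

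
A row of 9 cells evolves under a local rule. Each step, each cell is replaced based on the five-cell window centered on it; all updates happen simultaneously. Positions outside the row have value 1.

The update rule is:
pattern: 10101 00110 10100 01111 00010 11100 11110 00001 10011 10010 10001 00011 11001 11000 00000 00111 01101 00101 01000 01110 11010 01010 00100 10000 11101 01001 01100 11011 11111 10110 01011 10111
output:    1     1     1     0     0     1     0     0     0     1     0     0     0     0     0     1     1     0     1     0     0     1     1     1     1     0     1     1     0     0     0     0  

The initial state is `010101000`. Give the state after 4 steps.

011111100
100000100
101000100
101100100

101100100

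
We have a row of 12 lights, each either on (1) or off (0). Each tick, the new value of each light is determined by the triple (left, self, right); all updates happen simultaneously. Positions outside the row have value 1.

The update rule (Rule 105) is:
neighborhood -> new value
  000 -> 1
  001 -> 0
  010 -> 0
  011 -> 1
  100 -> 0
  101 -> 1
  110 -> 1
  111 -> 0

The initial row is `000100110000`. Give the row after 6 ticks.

010000110110
100110111111
100111100000
100100101110
100000011011
101111011110

101111011110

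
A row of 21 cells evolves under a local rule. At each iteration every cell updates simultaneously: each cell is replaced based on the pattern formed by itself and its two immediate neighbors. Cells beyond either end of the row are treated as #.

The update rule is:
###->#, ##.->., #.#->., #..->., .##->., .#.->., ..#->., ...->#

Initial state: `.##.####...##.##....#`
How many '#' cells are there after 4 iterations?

iteration 1: .....##..#.......##..
iteration 2: .###.......#####.....
iteration 3: ..#..#####..###..###.
iteration 4: ......###....#....#..
count of #: 5

5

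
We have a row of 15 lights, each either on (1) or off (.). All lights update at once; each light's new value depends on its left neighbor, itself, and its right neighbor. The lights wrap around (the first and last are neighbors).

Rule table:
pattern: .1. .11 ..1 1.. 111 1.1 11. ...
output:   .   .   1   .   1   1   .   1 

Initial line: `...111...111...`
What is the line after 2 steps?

11.1..1..1..1.1

111.1..11.1..11
11.1..1..1..1.1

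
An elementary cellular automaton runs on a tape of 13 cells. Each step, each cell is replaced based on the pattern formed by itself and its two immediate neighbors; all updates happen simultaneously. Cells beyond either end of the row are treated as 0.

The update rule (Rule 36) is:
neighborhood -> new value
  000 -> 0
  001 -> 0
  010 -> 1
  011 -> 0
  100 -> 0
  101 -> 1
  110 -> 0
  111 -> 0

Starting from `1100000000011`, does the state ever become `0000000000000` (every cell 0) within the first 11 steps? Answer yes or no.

0000000000000
all cells are 0 at step 1

yes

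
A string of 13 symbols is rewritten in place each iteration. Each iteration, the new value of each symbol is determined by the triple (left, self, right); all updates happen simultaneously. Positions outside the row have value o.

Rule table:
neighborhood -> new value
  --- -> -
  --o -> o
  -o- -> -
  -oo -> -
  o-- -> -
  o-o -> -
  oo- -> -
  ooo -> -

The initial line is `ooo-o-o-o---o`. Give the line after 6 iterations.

------o--o--o

-----------o-
----------o--
---------o--o
--------o--o-
-------o--o--
------o--o--o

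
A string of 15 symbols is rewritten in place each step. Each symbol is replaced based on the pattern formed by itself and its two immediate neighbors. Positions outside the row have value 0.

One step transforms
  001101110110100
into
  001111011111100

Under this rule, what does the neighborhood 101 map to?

At position 4 the neighborhood is 101; the next row has 1 there.

1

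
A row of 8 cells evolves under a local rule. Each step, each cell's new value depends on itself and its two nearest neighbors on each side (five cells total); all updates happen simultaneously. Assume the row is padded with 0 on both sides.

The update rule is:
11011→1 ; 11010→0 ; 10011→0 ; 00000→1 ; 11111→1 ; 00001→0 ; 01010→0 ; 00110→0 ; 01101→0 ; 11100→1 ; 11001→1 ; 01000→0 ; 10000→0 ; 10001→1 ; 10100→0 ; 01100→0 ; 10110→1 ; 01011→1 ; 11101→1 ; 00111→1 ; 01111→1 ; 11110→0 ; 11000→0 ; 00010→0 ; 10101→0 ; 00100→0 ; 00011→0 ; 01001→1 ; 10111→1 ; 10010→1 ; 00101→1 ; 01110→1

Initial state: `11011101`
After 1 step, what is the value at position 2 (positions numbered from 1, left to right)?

0

step 1: 00111100
position 2 holds 0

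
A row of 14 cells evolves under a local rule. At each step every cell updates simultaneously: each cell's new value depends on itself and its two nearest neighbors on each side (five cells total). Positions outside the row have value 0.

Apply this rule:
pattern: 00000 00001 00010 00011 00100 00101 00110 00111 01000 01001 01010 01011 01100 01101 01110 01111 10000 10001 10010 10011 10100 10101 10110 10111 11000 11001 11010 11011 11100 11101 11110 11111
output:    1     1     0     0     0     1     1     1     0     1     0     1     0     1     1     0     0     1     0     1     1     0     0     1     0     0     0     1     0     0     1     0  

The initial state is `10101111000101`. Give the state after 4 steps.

01000000000100

10011010010101
01111011010001
01010101010100
01000000000100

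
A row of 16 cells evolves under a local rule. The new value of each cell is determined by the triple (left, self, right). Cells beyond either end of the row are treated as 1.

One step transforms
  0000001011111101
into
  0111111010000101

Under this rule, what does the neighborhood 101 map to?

At position 7 the neighborhood is 101; the next row has 0 there.

0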